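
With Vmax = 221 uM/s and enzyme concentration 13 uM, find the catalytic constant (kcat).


kcat = Vmax / [E]t
kcat = 221 / 13
kcat = 17.0 s^-1

17.0 s^-1


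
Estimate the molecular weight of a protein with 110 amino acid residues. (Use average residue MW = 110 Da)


MW = n_residues * 110 Da
MW = 110 * 110
MW = 12100 Da

12100 Da


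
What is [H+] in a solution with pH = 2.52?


[H+] = 10^(-pH)
[H+] = 10^(-2.52)
[H+] = 0.003 M

0.003 M


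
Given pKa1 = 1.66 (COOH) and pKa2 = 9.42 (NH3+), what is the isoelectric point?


pI = (pKa1 + pKa2) / 2
pI = (1.66 + 9.42) / 2
pI = 5.54

5.54


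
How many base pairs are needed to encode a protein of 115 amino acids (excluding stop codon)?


Each amino acid = 1 codon = 3 bp
bp = 115 * 3 = 345 bp

345 bp


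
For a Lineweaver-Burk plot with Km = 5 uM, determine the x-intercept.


x-intercept = -1/Km
= -1/5
= -0.2 1/uM

-0.2 1/uM


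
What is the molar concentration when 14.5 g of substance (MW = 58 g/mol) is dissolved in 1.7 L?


C = (mass / MW) / volume
C = (14.5 / 58) / 1.7
C = 0.1471 M

0.1471 M


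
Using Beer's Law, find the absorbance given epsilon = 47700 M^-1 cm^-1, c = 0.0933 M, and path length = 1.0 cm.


A = epsilon * c * l
A = 47700 * 0.0933 * 1.0
A = 4450.41

4450.41


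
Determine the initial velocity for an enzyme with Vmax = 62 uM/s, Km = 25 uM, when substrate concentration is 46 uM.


v = Vmax * [S] / (Km + [S])
v = 62 * 46 / (25 + 46)
v = 40.169 uM/s

40.169 uM/s


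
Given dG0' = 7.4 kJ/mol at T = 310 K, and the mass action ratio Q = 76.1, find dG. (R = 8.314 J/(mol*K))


dG = dG0' + RT * ln(Q) / 1000
dG = 7.4 + 8.314 * 310 * ln(76.1) / 1000
dG = 18.5652 kJ/mol

18.5652 kJ/mol


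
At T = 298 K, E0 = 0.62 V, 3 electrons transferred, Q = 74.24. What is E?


E = E0 - (RT/nF) * ln(Q)
E = 0.62 - (8.314 * 298 / (3 * 96485)) * ln(74.24)
E = 0.5831 V

0.5831 V


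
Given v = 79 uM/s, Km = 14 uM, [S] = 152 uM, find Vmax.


Vmax = v * (Km + [S]) / [S]
Vmax = 79 * (14 + 152) / 152
Vmax = 86.2763 uM/s

86.2763 uM/s


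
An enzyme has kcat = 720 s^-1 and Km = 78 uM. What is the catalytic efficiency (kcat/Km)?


Catalytic efficiency = kcat / Km
= 720 / 78
= 9.2308 uM^-1*s^-1

9.2308 uM^-1*s^-1


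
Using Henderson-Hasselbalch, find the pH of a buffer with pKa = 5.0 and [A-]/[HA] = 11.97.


pH = pKa + log10([A-]/[HA])
pH = 5.0 + log10(11.97)
pH = 6.0781

6.0781


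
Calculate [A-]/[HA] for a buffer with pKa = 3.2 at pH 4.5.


[A-]/[HA] = 10^(pH - pKa)
= 10^(4.5 - 3.2)
= 19.9526

19.9526


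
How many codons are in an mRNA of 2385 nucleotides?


codons = nucleotides / 3
codons = 2385 / 3 = 795

795


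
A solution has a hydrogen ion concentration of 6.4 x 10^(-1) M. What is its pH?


pH = -log10([H+])
pH = -log10(6.4 x 10^(-1))
pH = 0.1938

0.1938


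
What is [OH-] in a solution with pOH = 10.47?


[OH-] = 10^(-pOH)
[OH-] = 10^(-10.47)
[OH-] = 3.388e-11 M

3.388e-11 M


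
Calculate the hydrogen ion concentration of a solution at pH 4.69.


[H+] = 10^(-pH)
[H+] = 10^(-4.69)
[H+] = 2.042e-05 M

2.042e-05 M


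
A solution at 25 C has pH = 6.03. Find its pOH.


pOH = 14 - pH
pOH = 14 - 6.03
pOH = 7.97

7.97


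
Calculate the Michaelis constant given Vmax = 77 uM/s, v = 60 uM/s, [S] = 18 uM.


Km = [S] * (Vmax - v) / v
Km = 18 * (77 - 60) / 60
Km = 5.1 uM

5.1 uM


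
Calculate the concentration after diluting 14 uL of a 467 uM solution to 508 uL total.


C2 = C1 * V1 / V2
C2 = 467 * 14 / 508
C2 = 12.8701 uM

12.8701 uM


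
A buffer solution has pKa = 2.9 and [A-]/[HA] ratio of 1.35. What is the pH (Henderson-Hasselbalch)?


pH = pKa + log10([A-]/[HA])
pH = 2.9 + log10(1.35)
pH = 3.0303

3.0303


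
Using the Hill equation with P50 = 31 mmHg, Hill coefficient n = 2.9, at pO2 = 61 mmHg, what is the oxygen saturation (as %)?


Y = pO2^n / (P50^n + pO2^n)
Y = 61^2.9 / (31^2.9 + 61^2.9)
Y = 87.69%

87.69%


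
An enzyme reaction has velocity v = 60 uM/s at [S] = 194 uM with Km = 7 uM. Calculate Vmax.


Vmax = v * (Km + [S]) / [S]
Vmax = 60 * (7 + 194) / 194
Vmax = 62.1649 uM/s

62.1649 uM/s


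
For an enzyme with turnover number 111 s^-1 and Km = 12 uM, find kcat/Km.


Catalytic efficiency = kcat / Km
= 111 / 12
= 9.25 uM^-1*s^-1

9.25 uM^-1*s^-1


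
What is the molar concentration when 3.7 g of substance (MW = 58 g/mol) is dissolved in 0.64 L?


C = (mass / MW) / volume
C = (3.7 / 58) / 0.64
C = 0.0997 M

0.0997 M


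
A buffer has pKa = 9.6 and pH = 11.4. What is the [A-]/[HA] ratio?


[A-]/[HA] = 10^(pH - pKa)
= 10^(11.4 - 9.6)
= 63.0957

63.0957


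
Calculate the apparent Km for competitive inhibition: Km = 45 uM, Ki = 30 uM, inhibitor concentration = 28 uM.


Km_app = Km * (1 + [I]/Ki)
Km_app = 45 * (1 + 28/30)
Km_app = 87.0 uM

87.0 uM


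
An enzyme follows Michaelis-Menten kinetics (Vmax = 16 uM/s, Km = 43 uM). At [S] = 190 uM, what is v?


v = Vmax * [S] / (Km + [S])
v = 16 * 190 / (43 + 190)
v = 13.0472 uM/s

13.0472 uM/s


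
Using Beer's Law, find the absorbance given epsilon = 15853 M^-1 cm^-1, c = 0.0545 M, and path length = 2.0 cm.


A = epsilon * c * l
A = 15853 * 0.0545 * 2.0
A = 1727.977

1727.977


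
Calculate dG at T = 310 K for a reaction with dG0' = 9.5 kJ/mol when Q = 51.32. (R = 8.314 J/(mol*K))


dG = dG0' + RT * ln(Q) / 1000
dG = 9.5 + 8.314 * 310 * ln(51.32) / 1000
dG = 19.6498 kJ/mol

19.6498 kJ/mol


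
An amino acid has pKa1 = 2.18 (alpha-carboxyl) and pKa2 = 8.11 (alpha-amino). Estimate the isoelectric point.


pI = (pKa1 + pKa2) / 2
pI = (2.18 + 8.11) / 2
pI = 5.145

5.145


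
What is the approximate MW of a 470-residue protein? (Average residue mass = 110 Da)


MW = n_residues * 110 Da
MW = 470 * 110
MW = 51700 Da

51700 Da


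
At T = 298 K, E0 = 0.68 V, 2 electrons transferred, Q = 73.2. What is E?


E = E0 - (RT/nF) * ln(Q)
E = 0.68 - (8.314 * 298 / (2 * 96485)) * ln(73.2)
E = 0.6249 V

0.6249 V


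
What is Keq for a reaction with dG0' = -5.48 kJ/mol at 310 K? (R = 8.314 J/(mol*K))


Keq = exp(-dG0 * 1000 / (R * T))
Keq = exp(-(-5.48) * 1000 / (8.314 * 310))
Keq = 8.3831

8.3831


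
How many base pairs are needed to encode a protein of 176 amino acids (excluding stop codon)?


Each amino acid = 1 codon = 3 bp
bp = 176 * 3 = 528 bp

528 bp


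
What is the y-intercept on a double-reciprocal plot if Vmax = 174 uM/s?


y-intercept = 1/Vmax
= 1/174
= 0.0057 s/uM

0.0057 s/uM


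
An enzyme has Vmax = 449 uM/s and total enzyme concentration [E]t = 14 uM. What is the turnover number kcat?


kcat = Vmax / [E]t
kcat = 449 / 14
kcat = 32.0714 s^-1

32.0714 s^-1


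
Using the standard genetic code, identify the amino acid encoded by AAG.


Standard genetic code lookup.
Codon AAG -> Lys

Lys


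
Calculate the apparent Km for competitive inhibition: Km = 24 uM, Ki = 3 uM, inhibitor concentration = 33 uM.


Km_app = Km * (1 + [I]/Ki)
Km_app = 24 * (1 + 33/3)
Km_app = 288.0 uM

288.0 uM


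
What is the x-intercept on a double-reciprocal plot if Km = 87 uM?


x-intercept = -1/Km
= -1/87
= -0.0115 1/uM

-0.0115 1/uM


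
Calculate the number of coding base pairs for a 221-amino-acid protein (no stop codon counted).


Each amino acid = 1 codon = 3 bp
bp = 221 * 3 = 663 bp

663 bp


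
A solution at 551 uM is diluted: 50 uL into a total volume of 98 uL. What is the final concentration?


C2 = C1 * V1 / V2
C2 = 551 * 50 / 98
C2 = 281.1224 uM

281.1224 uM


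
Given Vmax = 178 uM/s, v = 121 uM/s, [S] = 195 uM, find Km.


Km = [S] * (Vmax - v) / v
Km = 195 * (178 - 121) / 121
Km = 91.8595 uM

91.8595 uM


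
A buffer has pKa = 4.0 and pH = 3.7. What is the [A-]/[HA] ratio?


[A-]/[HA] = 10^(pH - pKa)
= 10^(3.7 - 4.0)
= 0.5012

0.5012


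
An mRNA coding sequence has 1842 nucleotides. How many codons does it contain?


codons = nucleotides / 3
codons = 1842 / 3 = 614

614


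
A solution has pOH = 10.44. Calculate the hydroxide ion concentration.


[OH-] = 10^(-pOH)
[OH-] = 10^(-10.44)
[OH-] = 3.631e-11 M

3.631e-11 M


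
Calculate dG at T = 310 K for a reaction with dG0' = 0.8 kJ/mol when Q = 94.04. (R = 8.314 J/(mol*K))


dG = dG0' + RT * ln(Q) / 1000
dG = 0.8 + 8.314 * 310 * ln(94.04) / 1000
dG = 12.5107 kJ/mol

12.5107 kJ/mol


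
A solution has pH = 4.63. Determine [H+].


[H+] = 10^(-pH)
[H+] = 10^(-4.63)
[H+] = 2.344e-05 M

2.344e-05 M


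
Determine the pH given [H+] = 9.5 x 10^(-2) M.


pH = -log10([H+])
pH = -log10(9.5 x 10^(-2))
pH = 1.0223

1.0223


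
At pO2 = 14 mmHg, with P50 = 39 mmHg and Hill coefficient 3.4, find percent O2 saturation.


Y = pO2^n / (P50^n + pO2^n)
Y = 14^3.4 / (39^3.4 + 14^3.4)
Y = 2.98%

2.98%


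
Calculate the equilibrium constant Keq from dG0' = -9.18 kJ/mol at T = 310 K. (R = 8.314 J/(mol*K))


Keq = exp(-dG0 * 1000 / (R * T))
Keq = exp(-(-9.18) * 1000 / (8.314 * 310))
Keq = 35.227

35.227


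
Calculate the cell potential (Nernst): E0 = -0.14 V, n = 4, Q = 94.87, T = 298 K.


E = E0 - (RT/nF) * ln(Q)
E = -0.14 - (8.314 * 298 / (4 * 96485)) * ln(94.87)
E = -0.1692 V

-0.1692 V


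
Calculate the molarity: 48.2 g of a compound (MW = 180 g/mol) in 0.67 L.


C = (mass / MW) / volume
C = (48.2 / 180) / 0.67
C = 0.3997 M

0.3997 M


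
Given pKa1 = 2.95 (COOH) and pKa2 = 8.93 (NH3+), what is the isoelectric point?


pI = (pKa1 + pKa2) / 2
pI = (2.95 + 8.93) / 2
pI = 5.94

5.94


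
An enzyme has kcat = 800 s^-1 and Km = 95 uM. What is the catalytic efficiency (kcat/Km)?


Catalytic efficiency = kcat / Km
= 800 / 95
= 8.4211 uM^-1*s^-1

8.4211 uM^-1*s^-1


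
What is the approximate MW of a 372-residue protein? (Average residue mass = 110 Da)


MW = n_residues * 110 Da
MW = 372 * 110
MW = 40920 Da

40920 Da


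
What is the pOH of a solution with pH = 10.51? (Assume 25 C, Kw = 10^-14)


pOH = 14 - pH
pOH = 14 - 10.51
pOH = 3.49

3.49


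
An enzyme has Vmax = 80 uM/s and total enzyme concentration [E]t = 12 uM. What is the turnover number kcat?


kcat = Vmax / [E]t
kcat = 80 / 12
kcat = 6.6667 s^-1

6.6667 s^-1


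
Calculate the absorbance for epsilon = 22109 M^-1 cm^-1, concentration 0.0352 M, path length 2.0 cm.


A = epsilon * c * l
A = 22109 * 0.0352 * 2.0
A = 1556.4736

1556.4736


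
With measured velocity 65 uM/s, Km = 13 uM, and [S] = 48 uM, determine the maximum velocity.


Vmax = v * (Km + [S]) / [S]
Vmax = 65 * (13 + 48) / 48
Vmax = 82.6042 uM/s

82.6042 uM/s


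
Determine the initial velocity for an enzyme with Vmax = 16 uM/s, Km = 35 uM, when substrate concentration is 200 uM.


v = Vmax * [S] / (Km + [S])
v = 16 * 200 / (35 + 200)
v = 13.617 uM/s

13.617 uM/s


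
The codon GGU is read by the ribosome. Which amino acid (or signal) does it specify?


Standard genetic code lookup.
Codon GGU -> Gly

Gly


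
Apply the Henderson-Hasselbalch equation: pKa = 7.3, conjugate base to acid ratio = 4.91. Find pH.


pH = pKa + log10([A-]/[HA])
pH = 7.3 + log10(4.91)
pH = 7.9911

7.9911


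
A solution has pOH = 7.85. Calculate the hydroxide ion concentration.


[OH-] = 10^(-pOH)
[OH-] = 10^(-7.85)
[OH-] = 1.413e-08 M

1.413e-08 M


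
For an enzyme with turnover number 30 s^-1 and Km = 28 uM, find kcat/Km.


Catalytic efficiency = kcat / Km
= 30 / 28
= 1.0714 uM^-1*s^-1

1.0714 uM^-1*s^-1


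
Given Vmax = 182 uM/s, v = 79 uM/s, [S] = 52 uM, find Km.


Km = [S] * (Vmax - v) / v
Km = 52 * (182 - 79) / 79
Km = 67.7975 uM

67.7975 uM


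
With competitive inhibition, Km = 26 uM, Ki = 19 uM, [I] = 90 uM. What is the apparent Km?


Km_app = Km * (1 + [I]/Ki)
Km_app = 26 * (1 + 90/19)
Km_app = 149.1579 uM

149.1579 uM


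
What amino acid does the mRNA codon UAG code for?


Standard genetic code lookup.
Codon UAG -> Stop

Stop


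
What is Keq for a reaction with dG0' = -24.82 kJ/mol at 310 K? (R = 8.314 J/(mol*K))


Keq = exp(-dG0 * 1000 / (R * T))
Keq = exp(-(-24.82) * 1000 / (8.314 * 310))
Keq = 15215.7101

15215.7101


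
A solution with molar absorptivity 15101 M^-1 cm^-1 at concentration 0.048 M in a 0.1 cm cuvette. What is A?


A = epsilon * c * l
A = 15101 * 0.048 * 0.1
A = 72.4848

72.4848


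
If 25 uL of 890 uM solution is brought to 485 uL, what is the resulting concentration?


C2 = C1 * V1 / V2
C2 = 890 * 25 / 485
C2 = 45.8763 uM

45.8763 uM


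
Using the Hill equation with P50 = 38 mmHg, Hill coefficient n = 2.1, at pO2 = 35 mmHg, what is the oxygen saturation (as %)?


Y = pO2^n / (P50^n + pO2^n)
Y = 35^2.1 / (38^2.1 + 35^2.1)
Y = 45.69%

45.69%


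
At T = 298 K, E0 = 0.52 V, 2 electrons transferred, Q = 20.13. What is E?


E = E0 - (RT/nF) * ln(Q)
E = 0.52 - (8.314 * 298 / (2 * 96485)) * ln(20.13)
E = 0.4815 V

0.4815 V


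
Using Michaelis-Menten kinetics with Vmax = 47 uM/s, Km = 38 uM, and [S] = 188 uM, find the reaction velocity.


v = Vmax * [S] / (Km + [S])
v = 47 * 188 / (38 + 188)
v = 39.0973 uM/s

39.0973 uM/s


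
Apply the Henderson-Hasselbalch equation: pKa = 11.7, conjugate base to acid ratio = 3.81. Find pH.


pH = pKa + log10([A-]/[HA])
pH = 11.7 + log10(3.81)
pH = 12.2809

12.2809


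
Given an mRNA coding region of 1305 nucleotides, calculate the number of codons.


codons = nucleotides / 3
codons = 1305 / 3 = 435

435


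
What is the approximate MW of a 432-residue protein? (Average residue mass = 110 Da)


MW = n_residues * 110 Da
MW = 432 * 110
MW = 47520 Da

47520 Da


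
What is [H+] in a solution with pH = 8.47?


[H+] = 10^(-pH)
[H+] = 10^(-8.47)
[H+] = 3.388e-09 M

3.388e-09 M


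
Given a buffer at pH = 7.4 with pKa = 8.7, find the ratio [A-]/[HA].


[A-]/[HA] = 10^(pH - pKa)
= 10^(7.4 - 8.7)
= 0.0501

0.0501


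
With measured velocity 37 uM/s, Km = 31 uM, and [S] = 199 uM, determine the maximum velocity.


Vmax = v * (Km + [S]) / [S]
Vmax = 37 * (31 + 199) / 199
Vmax = 42.7638 uM/s

42.7638 uM/s


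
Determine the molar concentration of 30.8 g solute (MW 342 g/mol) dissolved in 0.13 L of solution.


C = (mass / MW) / volume
C = (30.8 / 342) / 0.13
C = 0.6928 M

0.6928 M


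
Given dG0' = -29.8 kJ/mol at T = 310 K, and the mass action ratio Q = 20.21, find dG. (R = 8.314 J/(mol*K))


dG = dG0' + RT * ln(Q) / 1000
dG = -29.8 + 8.314 * 310 * ln(20.21) / 1000
dG = -22.0521 kJ/mol

-22.0521 kJ/mol


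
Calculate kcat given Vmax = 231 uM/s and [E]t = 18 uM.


kcat = Vmax / [E]t
kcat = 231 / 18
kcat = 12.8333 s^-1

12.8333 s^-1


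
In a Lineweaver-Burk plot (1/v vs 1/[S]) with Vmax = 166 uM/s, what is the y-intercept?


y-intercept = 1/Vmax
= 1/166
= 0.006 s/uM

0.006 s/uM


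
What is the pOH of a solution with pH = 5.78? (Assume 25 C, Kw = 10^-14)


pOH = 14 - pH
pOH = 14 - 5.78
pOH = 8.22

8.22


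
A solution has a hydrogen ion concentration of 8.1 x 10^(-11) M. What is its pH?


pH = -log10([H+])
pH = -log10(8.1 x 10^(-11))
pH = 10.0915

10.0915


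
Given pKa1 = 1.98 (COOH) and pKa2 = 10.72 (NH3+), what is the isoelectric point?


pI = (pKa1 + pKa2) / 2
pI = (1.98 + 10.72) / 2
pI = 6.35

6.35


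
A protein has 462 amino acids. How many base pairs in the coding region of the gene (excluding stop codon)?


Each amino acid = 1 codon = 3 bp
bp = 462 * 3 = 1386 bp

1386 bp


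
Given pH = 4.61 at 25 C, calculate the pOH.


pOH = 14 - pH
pOH = 14 - 4.61
pOH = 9.39

9.39


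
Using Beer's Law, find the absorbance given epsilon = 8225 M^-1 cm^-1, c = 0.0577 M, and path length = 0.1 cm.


A = epsilon * c * l
A = 8225 * 0.0577 * 0.1
A = 47.4583

47.4583


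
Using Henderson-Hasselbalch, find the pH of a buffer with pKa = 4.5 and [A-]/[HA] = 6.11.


pH = pKa + log10([A-]/[HA])
pH = 4.5 + log10(6.11)
pH = 5.286

5.286


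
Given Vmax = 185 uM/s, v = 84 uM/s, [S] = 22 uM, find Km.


Km = [S] * (Vmax - v) / v
Km = 22 * (185 - 84) / 84
Km = 26.4524 uM

26.4524 uM


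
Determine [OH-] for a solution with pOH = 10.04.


[OH-] = 10^(-pOH)
[OH-] = 10^(-10.04)
[OH-] = 9.120e-11 M

9.120e-11 M


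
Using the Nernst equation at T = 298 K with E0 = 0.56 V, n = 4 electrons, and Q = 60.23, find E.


E = E0 - (RT/nF) * ln(Q)
E = 0.56 - (8.314 * 298 / (4 * 96485)) * ln(60.23)
E = 0.5337 V

0.5337 V


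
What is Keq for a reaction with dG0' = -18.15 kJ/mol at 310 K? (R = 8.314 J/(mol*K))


Keq = exp(-dG0 * 1000 / (R * T))
Keq = exp(-(-18.15) * 1000 / (8.314 * 310))
Keq = 1143.8376

1143.8376


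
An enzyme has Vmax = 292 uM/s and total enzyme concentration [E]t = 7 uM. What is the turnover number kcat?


kcat = Vmax / [E]t
kcat = 292 / 7
kcat = 41.7143 s^-1

41.7143 s^-1


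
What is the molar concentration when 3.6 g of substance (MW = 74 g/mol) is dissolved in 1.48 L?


C = (mass / MW) / volume
C = (3.6 / 74) / 1.48
C = 0.0329 M

0.0329 M


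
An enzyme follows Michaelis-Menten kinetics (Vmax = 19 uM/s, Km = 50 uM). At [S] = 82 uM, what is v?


v = Vmax * [S] / (Km + [S])
v = 19 * 82 / (50 + 82)
v = 11.803 uM/s

11.803 uM/s


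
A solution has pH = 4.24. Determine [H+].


[H+] = 10^(-pH)
[H+] = 10^(-4.24)
[H+] = 5.754e-05 M

5.754e-05 M


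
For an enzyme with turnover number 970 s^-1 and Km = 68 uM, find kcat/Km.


Catalytic efficiency = kcat / Km
= 970 / 68
= 14.2647 uM^-1*s^-1

14.2647 uM^-1*s^-1


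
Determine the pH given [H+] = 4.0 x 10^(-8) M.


pH = -log10([H+])
pH = -log10(4.0 x 10^(-8))
pH = 7.3979

7.3979


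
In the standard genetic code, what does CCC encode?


Standard genetic code lookup.
Codon CCC -> Pro

Pro


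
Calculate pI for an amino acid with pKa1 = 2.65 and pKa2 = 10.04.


pI = (pKa1 + pKa2) / 2
pI = (2.65 + 10.04) / 2
pI = 6.345

6.345


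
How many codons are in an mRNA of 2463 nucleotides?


codons = nucleotides / 3
codons = 2463 / 3 = 821

821


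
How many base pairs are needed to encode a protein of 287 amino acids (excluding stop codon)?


Each amino acid = 1 codon = 3 bp
bp = 287 * 3 = 861 bp

861 bp


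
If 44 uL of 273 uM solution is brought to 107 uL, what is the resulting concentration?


C2 = C1 * V1 / V2
C2 = 273 * 44 / 107
C2 = 112.2617 uM

112.2617 uM


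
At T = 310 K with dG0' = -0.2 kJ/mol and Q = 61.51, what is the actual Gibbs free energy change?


dG = dG0' + RT * ln(Q) / 1000
dG = -0.2 + 8.314 * 310 * ln(61.51) / 1000
dG = 10.4166 kJ/mol

10.4166 kJ/mol


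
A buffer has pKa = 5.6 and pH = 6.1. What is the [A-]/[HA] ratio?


[A-]/[HA] = 10^(pH - pKa)
= 10^(6.1 - 5.6)
= 3.1623

3.1623


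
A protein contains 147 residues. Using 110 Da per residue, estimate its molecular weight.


MW = n_residues * 110 Da
MW = 147 * 110
MW = 16170 Da

16170 Da


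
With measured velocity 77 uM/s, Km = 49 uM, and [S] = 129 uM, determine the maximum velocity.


Vmax = v * (Km + [S]) / [S]
Vmax = 77 * (49 + 129) / 129
Vmax = 106.2481 uM/s

106.2481 uM/s


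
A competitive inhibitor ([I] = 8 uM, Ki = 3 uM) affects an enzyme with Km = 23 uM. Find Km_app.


Km_app = Km * (1 + [I]/Ki)
Km_app = 23 * (1 + 8/3)
Km_app = 84.3333 uM

84.3333 uM


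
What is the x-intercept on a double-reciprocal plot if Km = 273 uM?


x-intercept = -1/Km
= -1/273
= -0.0037 1/uM

-0.0037 1/uM


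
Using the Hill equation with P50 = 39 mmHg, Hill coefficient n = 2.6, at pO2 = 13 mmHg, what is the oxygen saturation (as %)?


Y = pO2^n / (P50^n + pO2^n)
Y = 13^2.6 / (39^2.6 + 13^2.6)
Y = 5.44%

5.44%


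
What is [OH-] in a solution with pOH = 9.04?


[OH-] = 10^(-pOH)
[OH-] = 10^(-9.04)
[OH-] = 9.120e-10 M

9.120e-10 M


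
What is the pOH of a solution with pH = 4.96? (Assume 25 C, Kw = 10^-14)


pOH = 14 - pH
pOH = 14 - 4.96
pOH = 9.04

9.04


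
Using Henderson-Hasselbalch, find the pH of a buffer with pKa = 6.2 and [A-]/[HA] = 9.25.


pH = pKa + log10([A-]/[HA])
pH = 6.2 + log10(9.25)
pH = 7.1661

7.1661


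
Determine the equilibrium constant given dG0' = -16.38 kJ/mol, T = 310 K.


Keq = exp(-dG0 * 1000 / (R * T))
Keq = exp(-(-16.38) * 1000 / (8.314 * 310))
Keq = 575.5866

575.5866


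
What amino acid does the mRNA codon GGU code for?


Standard genetic code lookup.
Codon GGU -> Gly

Gly


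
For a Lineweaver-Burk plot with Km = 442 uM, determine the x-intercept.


x-intercept = -1/Km
= -1/442
= -0.0023 1/uM

-0.0023 1/uM


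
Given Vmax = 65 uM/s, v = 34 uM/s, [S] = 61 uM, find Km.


Km = [S] * (Vmax - v) / v
Km = 61 * (65 - 34) / 34
Km = 55.6176 uM

55.6176 uM


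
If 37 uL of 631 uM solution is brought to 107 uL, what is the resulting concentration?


C2 = C1 * V1 / V2
C2 = 631 * 37 / 107
C2 = 218.1963 uM

218.1963 uM


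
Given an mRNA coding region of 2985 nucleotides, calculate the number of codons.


codons = nucleotides / 3
codons = 2985 / 3 = 995

995


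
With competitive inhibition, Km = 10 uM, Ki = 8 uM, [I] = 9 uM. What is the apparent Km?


Km_app = Km * (1 + [I]/Ki)
Km_app = 10 * (1 + 9/8)
Km_app = 21.25 uM

21.25 uM


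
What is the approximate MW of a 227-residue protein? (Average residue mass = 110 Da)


MW = n_residues * 110 Da
MW = 227 * 110
MW = 24970 Da

24970 Da


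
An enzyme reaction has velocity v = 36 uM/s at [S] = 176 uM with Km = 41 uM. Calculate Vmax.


Vmax = v * (Km + [S]) / [S]
Vmax = 36 * (41 + 176) / 176
Vmax = 44.3864 uM/s

44.3864 uM/s


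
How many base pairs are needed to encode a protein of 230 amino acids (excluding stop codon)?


Each amino acid = 1 codon = 3 bp
bp = 230 * 3 = 690 bp

690 bp


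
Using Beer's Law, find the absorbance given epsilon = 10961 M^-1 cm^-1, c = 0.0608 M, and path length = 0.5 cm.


A = epsilon * c * l
A = 10961 * 0.0608 * 0.5
A = 333.2144

333.2144


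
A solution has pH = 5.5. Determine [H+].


[H+] = 10^(-pH)
[H+] = 10^(-5.5)
[H+] = 3.162e-06 M

3.162e-06 M


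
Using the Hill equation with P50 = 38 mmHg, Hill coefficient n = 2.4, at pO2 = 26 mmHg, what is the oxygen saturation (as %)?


Y = pO2^n / (P50^n + pO2^n)
Y = 26^2.4 / (38^2.4 + 26^2.4)
Y = 28.68%

28.68%


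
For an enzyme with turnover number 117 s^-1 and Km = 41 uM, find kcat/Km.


Catalytic efficiency = kcat / Km
= 117 / 41
= 2.8537 uM^-1*s^-1

2.8537 uM^-1*s^-1


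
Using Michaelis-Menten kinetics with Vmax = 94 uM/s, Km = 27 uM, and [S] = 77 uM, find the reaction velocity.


v = Vmax * [S] / (Km + [S])
v = 94 * 77 / (27 + 77)
v = 69.5962 uM/s

69.5962 uM/s


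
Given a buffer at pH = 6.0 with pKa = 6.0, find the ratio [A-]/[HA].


[A-]/[HA] = 10^(pH - pKa)
= 10^(6.0 - 6.0)
= 1.0

1.0


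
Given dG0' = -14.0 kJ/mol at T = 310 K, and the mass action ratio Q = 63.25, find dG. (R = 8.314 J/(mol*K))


dG = dG0' + RT * ln(Q) / 1000
dG = -14.0 + 8.314 * 310 * ln(63.25) / 1000
dG = -3.3115 kJ/mol

-3.3115 kJ/mol


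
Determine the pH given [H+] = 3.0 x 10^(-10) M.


pH = -log10([H+])
pH = -log10(3.0 x 10^(-10))
pH = 9.5229

9.5229


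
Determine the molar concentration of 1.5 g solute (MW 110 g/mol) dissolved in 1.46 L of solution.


C = (mass / MW) / volume
C = (1.5 / 110) / 1.46
C = 0.0093 M

0.0093 M


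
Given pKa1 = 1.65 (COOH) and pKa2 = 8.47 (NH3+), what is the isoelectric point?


pI = (pKa1 + pKa2) / 2
pI = (1.65 + 8.47) / 2
pI = 5.06

5.06


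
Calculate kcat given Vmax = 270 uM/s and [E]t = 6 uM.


kcat = Vmax / [E]t
kcat = 270 / 6
kcat = 45.0 s^-1

45.0 s^-1


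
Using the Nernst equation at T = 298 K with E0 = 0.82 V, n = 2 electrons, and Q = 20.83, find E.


E = E0 - (RT/nF) * ln(Q)
E = 0.82 - (8.314 * 298 / (2 * 96485)) * ln(20.83)
E = 0.781 V

0.781 V


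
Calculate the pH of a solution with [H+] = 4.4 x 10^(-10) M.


pH = -log10([H+])
pH = -log10(4.4 x 10^(-10))
pH = 9.3565

9.3565


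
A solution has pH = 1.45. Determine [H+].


[H+] = 10^(-pH)
[H+] = 10^(-1.45)
[H+] = 0.0355 M

0.0355 M


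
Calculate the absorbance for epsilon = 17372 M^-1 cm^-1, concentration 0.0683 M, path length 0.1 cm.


A = epsilon * c * l
A = 17372 * 0.0683 * 0.1
A = 118.6508

118.6508


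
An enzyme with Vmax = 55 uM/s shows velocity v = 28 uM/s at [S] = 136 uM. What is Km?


Km = [S] * (Vmax - v) / v
Km = 136 * (55 - 28) / 28
Km = 131.1429 uM

131.1429 uM


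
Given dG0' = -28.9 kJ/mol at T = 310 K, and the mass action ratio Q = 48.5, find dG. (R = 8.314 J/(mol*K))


dG = dG0' + RT * ln(Q) / 1000
dG = -28.9 + 8.314 * 310 * ln(48.5) / 1000
dG = -18.8959 kJ/mol

-18.8959 kJ/mol


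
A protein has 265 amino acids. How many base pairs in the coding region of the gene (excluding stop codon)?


Each amino acid = 1 codon = 3 bp
bp = 265 * 3 = 795 bp

795 bp


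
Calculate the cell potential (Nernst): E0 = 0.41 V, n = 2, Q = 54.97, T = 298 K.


E = E0 - (RT/nF) * ln(Q)
E = 0.41 - (8.314 * 298 / (2 * 96485)) * ln(54.97)
E = 0.3586 V

0.3586 V


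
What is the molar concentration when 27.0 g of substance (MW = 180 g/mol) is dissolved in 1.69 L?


C = (mass / MW) / volume
C = (27.0 / 180) / 1.69
C = 0.0888 M

0.0888 M


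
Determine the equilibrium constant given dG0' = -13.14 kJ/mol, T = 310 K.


Keq = exp(-dG0 * 1000 / (R * T))
Keq = exp(-(-13.14) * 1000 / (8.314 * 310))
Keq = 163.74

163.74


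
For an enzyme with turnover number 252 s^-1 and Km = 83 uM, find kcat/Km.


Catalytic efficiency = kcat / Km
= 252 / 83
= 3.0361 uM^-1*s^-1

3.0361 uM^-1*s^-1


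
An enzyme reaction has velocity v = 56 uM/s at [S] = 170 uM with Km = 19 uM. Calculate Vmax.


Vmax = v * (Km + [S]) / [S]
Vmax = 56 * (19 + 170) / 170
Vmax = 62.2588 uM/s

62.2588 uM/s


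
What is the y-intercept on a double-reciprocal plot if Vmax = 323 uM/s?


y-intercept = 1/Vmax
= 1/323
= 0.0031 s/uM

0.0031 s/uM


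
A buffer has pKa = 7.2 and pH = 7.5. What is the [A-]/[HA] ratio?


[A-]/[HA] = 10^(pH - pKa)
= 10^(7.5 - 7.2)
= 1.9953

1.9953


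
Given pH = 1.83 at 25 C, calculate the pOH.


pOH = 14 - pH
pOH = 14 - 1.83
pOH = 12.17

12.17


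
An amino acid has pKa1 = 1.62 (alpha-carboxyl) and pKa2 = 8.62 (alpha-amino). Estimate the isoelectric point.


pI = (pKa1 + pKa2) / 2
pI = (1.62 + 8.62) / 2
pI = 5.12

5.12


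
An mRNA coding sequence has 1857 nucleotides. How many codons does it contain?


codons = nucleotides / 3
codons = 1857 / 3 = 619

619


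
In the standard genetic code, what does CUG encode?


Standard genetic code lookup.
Codon CUG -> Leu

Leu


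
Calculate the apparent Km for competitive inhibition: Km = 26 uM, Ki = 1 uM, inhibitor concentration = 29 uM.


Km_app = Km * (1 + [I]/Ki)
Km_app = 26 * (1 + 29/1)
Km_app = 780.0 uM

780.0 uM


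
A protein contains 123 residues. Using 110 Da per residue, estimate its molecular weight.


MW = n_residues * 110 Da
MW = 123 * 110
MW = 13530 Da

13530 Da


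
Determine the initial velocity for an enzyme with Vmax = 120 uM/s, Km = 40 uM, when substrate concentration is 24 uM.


v = Vmax * [S] / (Km + [S])
v = 120 * 24 / (40 + 24)
v = 45.0 uM/s

45.0 uM/s


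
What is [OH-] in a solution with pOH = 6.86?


[OH-] = 10^(-pOH)
[OH-] = 10^(-6.86)
[OH-] = 1.380e-07 M

1.380e-07 M


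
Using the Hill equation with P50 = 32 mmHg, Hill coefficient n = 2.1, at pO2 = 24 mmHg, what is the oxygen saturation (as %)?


Y = pO2^n / (P50^n + pO2^n)
Y = 24^2.1 / (32^2.1 + 24^2.1)
Y = 35.34%

35.34%


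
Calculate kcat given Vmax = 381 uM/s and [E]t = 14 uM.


kcat = Vmax / [E]t
kcat = 381 / 14
kcat = 27.2143 s^-1

27.2143 s^-1


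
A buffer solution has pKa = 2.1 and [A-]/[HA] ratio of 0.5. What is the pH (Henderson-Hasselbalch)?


pH = pKa + log10([A-]/[HA])
pH = 2.1 + log10(0.5)
pH = 1.799

1.799


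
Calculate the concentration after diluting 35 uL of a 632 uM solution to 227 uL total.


C2 = C1 * V1 / V2
C2 = 632 * 35 / 227
C2 = 97.4449 uM

97.4449 uM


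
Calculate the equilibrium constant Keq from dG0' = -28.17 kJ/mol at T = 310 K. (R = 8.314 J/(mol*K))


Keq = exp(-dG0 * 1000 / (R * T))
Keq = exp(-(-28.17) * 1000 / (8.314 * 310))
Keq = 55819.2145

55819.2145


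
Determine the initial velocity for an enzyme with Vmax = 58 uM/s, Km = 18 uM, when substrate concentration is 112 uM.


v = Vmax * [S] / (Km + [S])
v = 58 * 112 / (18 + 112)
v = 49.9692 uM/s

49.9692 uM/s


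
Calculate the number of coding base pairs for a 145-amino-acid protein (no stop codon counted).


Each amino acid = 1 codon = 3 bp
bp = 145 * 3 = 435 bp

435 bp


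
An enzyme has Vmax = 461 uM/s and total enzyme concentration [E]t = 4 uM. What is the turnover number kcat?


kcat = Vmax / [E]t
kcat = 461 / 4
kcat = 115.25 s^-1

115.25 s^-1


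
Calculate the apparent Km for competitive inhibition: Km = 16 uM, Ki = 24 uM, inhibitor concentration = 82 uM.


Km_app = Km * (1 + [I]/Ki)
Km_app = 16 * (1 + 82/24)
Km_app = 70.6667 uM

70.6667 uM


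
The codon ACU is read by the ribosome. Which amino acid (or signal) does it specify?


Standard genetic code lookup.
Codon ACU -> Thr

Thr


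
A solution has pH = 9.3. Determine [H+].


[H+] = 10^(-pH)
[H+] = 10^(-9.3)
[H+] = 5.012e-10 M

5.012e-10 M


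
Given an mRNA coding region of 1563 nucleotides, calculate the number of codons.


codons = nucleotides / 3
codons = 1563 / 3 = 521

521


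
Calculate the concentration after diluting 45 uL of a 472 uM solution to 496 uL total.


C2 = C1 * V1 / V2
C2 = 472 * 45 / 496
C2 = 42.8226 uM

42.8226 uM


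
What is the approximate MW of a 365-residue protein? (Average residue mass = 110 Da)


MW = n_residues * 110 Da
MW = 365 * 110
MW = 40150 Da

40150 Da


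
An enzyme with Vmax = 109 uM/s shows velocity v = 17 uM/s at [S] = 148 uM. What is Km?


Km = [S] * (Vmax - v) / v
Km = 148 * (109 - 17) / 17
Km = 800.9412 uM

800.9412 uM


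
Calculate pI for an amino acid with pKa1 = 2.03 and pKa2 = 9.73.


pI = (pKa1 + pKa2) / 2
pI = (2.03 + 9.73) / 2
pI = 5.88

5.88


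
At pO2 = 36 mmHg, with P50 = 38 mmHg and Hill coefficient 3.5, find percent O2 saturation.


Y = pO2^n / (P50^n + pO2^n)
Y = 36^3.5 / (38^3.5 + 36^3.5)
Y = 45.28%

45.28%


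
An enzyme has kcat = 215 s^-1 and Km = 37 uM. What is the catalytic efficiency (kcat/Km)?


Catalytic efficiency = kcat / Km
= 215 / 37
= 5.8108 uM^-1*s^-1

5.8108 uM^-1*s^-1


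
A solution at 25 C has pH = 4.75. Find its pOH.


pOH = 14 - pH
pOH = 14 - 4.75
pOH = 9.25

9.25


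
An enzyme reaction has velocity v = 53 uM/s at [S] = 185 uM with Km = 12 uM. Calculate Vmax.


Vmax = v * (Km + [S]) / [S]
Vmax = 53 * (12 + 185) / 185
Vmax = 56.4378 uM/s

56.4378 uM/s


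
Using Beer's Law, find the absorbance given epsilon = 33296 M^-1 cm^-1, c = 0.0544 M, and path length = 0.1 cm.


A = epsilon * c * l
A = 33296 * 0.0544 * 0.1
A = 181.1302

181.1302


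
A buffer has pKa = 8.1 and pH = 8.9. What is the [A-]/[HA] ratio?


[A-]/[HA] = 10^(pH - pKa)
= 10^(8.9 - 8.1)
= 6.3096

6.3096


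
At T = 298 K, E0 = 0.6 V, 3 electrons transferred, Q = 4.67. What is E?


E = E0 - (RT/nF) * ln(Q)
E = 0.6 - (8.314 * 298 / (3 * 96485)) * ln(4.67)
E = 0.5868 V

0.5868 V


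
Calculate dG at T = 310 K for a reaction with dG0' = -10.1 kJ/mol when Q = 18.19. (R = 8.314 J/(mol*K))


dG = dG0' + RT * ln(Q) / 1000
dG = -10.1 + 8.314 * 310 * ln(18.19) / 1000
dG = -2.6235 kJ/mol

-2.6235 kJ/mol


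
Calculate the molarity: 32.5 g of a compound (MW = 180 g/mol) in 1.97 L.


C = (mass / MW) / volume
C = (32.5 / 180) / 1.97
C = 0.0917 M

0.0917 M


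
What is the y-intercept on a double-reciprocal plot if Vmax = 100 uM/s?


y-intercept = 1/Vmax
= 1/100
= 0.01 s/uM

0.01 s/uM


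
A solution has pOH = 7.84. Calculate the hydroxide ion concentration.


[OH-] = 10^(-pOH)
[OH-] = 10^(-7.84)
[OH-] = 1.445e-08 M

1.445e-08 M


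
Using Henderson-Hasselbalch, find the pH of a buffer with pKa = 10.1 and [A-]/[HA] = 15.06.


pH = pKa + log10([A-]/[HA])
pH = 10.1 + log10(15.06)
pH = 11.2778

11.2778


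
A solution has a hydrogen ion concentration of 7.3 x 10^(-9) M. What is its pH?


pH = -log10([H+])
pH = -log10(7.3 x 10^(-9))
pH = 8.1367

8.1367


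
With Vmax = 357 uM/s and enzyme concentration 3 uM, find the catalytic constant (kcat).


kcat = Vmax / [E]t
kcat = 357 / 3
kcat = 119.0 s^-1

119.0 s^-1


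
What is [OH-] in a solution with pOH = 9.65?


[OH-] = 10^(-pOH)
[OH-] = 10^(-9.65)
[OH-] = 2.239e-10 M

2.239e-10 M


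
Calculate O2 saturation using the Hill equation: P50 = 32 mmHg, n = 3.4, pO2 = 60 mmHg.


Y = pO2^n / (P50^n + pO2^n)
Y = 60^3.4 / (32^3.4 + 60^3.4)
Y = 89.45%

89.45%


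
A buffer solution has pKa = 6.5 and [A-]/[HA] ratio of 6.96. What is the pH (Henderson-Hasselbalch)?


pH = pKa + log10([A-]/[HA])
pH = 6.5 + log10(6.96)
pH = 7.3426

7.3426


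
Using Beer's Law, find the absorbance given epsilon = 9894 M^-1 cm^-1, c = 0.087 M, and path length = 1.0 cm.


A = epsilon * c * l
A = 9894 * 0.087 * 1.0
A = 860.778

860.778


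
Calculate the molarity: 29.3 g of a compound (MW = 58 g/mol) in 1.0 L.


C = (mass / MW) / volume
C = (29.3 / 58) / 1.0
C = 0.5052 M

0.5052 M


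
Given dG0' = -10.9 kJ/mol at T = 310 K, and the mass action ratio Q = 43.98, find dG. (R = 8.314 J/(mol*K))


dG = dG0' + RT * ln(Q) / 1000
dG = -10.9 + 8.314 * 310 * ln(43.98) / 1000
dG = -1.148 kJ/mol

-1.148 kJ/mol


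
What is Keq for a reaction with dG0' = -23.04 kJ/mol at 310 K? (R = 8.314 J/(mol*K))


Keq = exp(-dG0 * 1000 / (R * T))
Keq = exp(-(-23.04) * 1000 / (8.314 * 310))
Keq = 7626.9949

7626.9949


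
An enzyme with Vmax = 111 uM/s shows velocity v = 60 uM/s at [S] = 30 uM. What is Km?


Km = [S] * (Vmax - v) / v
Km = 30 * (111 - 60) / 60
Km = 25.5 uM

25.5 uM


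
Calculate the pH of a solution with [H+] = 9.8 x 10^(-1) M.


pH = -log10([H+])
pH = -log10(9.8 x 10^(-1))
pH = 0.0088

0.0088


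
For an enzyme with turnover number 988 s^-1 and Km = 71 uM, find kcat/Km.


Catalytic efficiency = kcat / Km
= 988 / 71
= 13.9155 uM^-1*s^-1

13.9155 uM^-1*s^-1


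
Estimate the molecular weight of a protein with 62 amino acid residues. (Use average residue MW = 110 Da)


MW = n_residues * 110 Da
MW = 62 * 110
MW = 6820 Da

6820 Da


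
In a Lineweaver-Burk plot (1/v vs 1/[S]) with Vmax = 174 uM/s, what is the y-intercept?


y-intercept = 1/Vmax
= 1/174
= 0.0057 s/uM

0.0057 s/uM


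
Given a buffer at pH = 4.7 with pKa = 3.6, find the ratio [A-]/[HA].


[A-]/[HA] = 10^(pH - pKa)
= 10^(4.7 - 3.6)
= 12.5893

12.5893


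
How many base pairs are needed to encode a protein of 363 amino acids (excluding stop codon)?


Each amino acid = 1 codon = 3 bp
bp = 363 * 3 = 1089 bp

1089 bp


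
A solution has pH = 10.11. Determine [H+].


[H+] = 10^(-pH)
[H+] = 10^(-10.11)
[H+] = 7.762e-11 M

7.762e-11 M


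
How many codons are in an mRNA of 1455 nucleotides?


codons = nucleotides / 3
codons = 1455 / 3 = 485

485


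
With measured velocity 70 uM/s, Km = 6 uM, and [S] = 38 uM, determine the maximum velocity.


Vmax = v * (Km + [S]) / [S]
Vmax = 70 * (6 + 38) / 38
Vmax = 81.0526 uM/s

81.0526 uM/s


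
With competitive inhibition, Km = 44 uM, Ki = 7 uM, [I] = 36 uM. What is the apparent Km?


Km_app = Km * (1 + [I]/Ki)
Km_app = 44 * (1 + 36/7)
Km_app = 270.2857 uM

270.2857 uM


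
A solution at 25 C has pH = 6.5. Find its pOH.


pOH = 14 - pH
pOH = 14 - 6.5
pOH = 7.5

7.5


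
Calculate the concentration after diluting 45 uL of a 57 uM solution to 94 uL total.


C2 = C1 * V1 / V2
C2 = 57 * 45 / 94
C2 = 27.2872 uM

27.2872 uM


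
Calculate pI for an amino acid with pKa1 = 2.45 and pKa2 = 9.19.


pI = (pKa1 + pKa2) / 2
pI = (2.45 + 9.19) / 2
pI = 5.82

5.82


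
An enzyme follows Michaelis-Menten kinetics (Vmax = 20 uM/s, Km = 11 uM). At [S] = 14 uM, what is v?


v = Vmax * [S] / (Km + [S])
v = 20 * 14 / (11 + 14)
v = 11.2 uM/s

11.2 uM/s


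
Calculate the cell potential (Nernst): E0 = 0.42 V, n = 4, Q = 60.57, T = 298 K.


E = E0 - (RT/nF) * ln(Q)
E = 0.42 - (8.314 * 298 / (4 * 96485)) * ln(60.57)
E = 0.3937 V

0.3937 V


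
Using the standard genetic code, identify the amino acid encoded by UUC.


Standard genetic code lookup.
Codon UUC -> Phe

Phe


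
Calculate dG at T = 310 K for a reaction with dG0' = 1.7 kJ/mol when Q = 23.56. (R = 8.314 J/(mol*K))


dG = dG0' + RT * ln(Q) / 1000
dG = 1.7 + 8.314 * 310 * ln(23.56) / 1000
dG = 9.8432 kJ/mol

9.8432 kJ/mol


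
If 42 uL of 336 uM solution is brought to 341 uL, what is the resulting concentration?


C2 = C1 * V1 / V2
C2 = 336 * 42 / 341
C2 = 41.3842 uM

41.3842 uM


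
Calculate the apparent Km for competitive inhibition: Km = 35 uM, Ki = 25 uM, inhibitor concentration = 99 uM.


Km_app = Km * (1 + [I]/Ki)
Km_app = 35 * (1 + 99/25)
Km_app = 173.6 uM

173.6 uM


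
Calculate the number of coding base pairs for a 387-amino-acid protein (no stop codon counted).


Each amino acid = 1 codon = 3 bp
bp = 387 * 3 = 1161 bp

1161 bp


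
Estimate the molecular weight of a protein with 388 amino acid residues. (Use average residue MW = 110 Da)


MW = n_residues * 110 Da
MW = 388 * 110
MW = 42680 Da

42680 Da


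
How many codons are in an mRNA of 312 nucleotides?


codons = nucleotides / 3
codons = 312 / 3 = 104

104


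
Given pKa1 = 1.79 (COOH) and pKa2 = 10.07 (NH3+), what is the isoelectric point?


pI = (pKa1 + pKa2) / 2
pI = (1.79 + 10.07) / 2
pI = 5.93

5.93


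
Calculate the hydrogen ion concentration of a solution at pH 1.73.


[H+] = 10^(-pH)
[H+] = 10^(-1.73)
[H+] = 0.0186 M

0.0186 M


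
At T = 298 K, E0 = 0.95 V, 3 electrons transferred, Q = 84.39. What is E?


E = E0 - (RT/nF) * ln(Q)
E = 0.95 - (8.314 * 298 / (3 * 96485)) * ln(84.39)
E = 0.912 V

0.912 V


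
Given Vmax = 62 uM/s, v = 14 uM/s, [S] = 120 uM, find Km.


Km = [S] * (Vmax - v) / v
Km = 120 * (62 - 14) / 14
Km = 411.4286 uM

411.4286 uM


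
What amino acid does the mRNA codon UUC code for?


Standard genetic code lookup.
Codon UUC -> Phe

Phe


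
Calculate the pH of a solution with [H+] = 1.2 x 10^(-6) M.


pH = -log10([H+])
pH = -log10(1.2 x 10^(-6))
pH = 5.9208

5.9208


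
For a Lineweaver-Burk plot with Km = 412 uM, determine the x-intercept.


x-intercept = -1/Km
= -1/412
= -0.0024 1/uM

-0.0024 1/uM


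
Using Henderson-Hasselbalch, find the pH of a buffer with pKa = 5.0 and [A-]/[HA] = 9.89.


pH = pKa + log10([A-]/[HA])
pH = 5.0 + log10(9.89)
pH = 5.9952

5.9952


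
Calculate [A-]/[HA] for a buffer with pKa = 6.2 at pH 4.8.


[A-]/[HA] = 10^(pH - pKa)
= 10^(4.8 - 6.2)
= 0.0398

0.0398


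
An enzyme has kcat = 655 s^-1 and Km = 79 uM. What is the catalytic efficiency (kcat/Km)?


Catalytic efficiency = kcat / Km
= 655 / 79
= 8.2911 uM^-1*s^-1

8.2911 uM^-1*s^-1


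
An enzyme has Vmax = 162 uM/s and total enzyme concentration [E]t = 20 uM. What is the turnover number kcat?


kcat = Vmax / [E]t
kcat = 162 / 20
kcat = 8.1 s^-1

8.1 s^-1


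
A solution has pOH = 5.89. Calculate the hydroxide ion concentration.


[OH-] = 10^(-pOH)
[OH-] = 10^(-5.89)
[OH-] = 1.288e-06 M

1.288e-06 M


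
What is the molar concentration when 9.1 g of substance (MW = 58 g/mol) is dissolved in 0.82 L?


C = (mass / MW) / volume
C = (9.1 / 58) / 0.82
C = 0.1913 M

0.1913 M


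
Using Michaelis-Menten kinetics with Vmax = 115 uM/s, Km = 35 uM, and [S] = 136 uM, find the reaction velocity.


v = Vmax * [S] / (Km + [S])
v = 115 * 136 / (35 + 136)
v = 91.462 uM/s

91.462 uM/s
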